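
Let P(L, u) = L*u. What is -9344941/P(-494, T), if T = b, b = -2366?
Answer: -491839/61516 ≈ -7.9953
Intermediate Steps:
T = -2366
-9344941/P(-494, T) = -9344941/((-494*(-2366))) = -9344941/1168804 = -9344941*1/1168804 = -491839/61516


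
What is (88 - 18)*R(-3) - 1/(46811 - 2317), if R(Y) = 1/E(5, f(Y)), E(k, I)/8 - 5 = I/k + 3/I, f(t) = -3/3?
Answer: 3893207/800892 ≈ 4.8611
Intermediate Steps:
f(t) = -1 (f(t) = -3*⅓ = -1)
E(k, I) = 40 + 24/I + 8*I/k (E(k, I) = 40 + 8*(I/k + 3/I) = 40 + 8*(3/I + I/k) = 40 + (24/I + 8*I/k) = 40 + 24/I + 8*I/k)
R(Y) = 5/72 (R(Y) = 1/(40 + 24/(-1) + 8*(-1)/5) = 1/(40 + 24*(-1) + 8*(-1)*(⅕)) = 1/(40 - 24 - 8/5) = 1/(72/5) = 5/72)
(88 - 18)*R(-3) - 1/(46811 - 2317) = (88 - 18)*(5/72) - 1/(46811 - 2317) = 70*(5/72) - 1/44494 = 175/36 - 1*1/44494 = 175/36 - 1/44494 = 3893207/800892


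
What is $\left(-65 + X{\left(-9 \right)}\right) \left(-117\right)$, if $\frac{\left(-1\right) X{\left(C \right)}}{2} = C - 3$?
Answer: $4797$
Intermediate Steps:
$X{\left(C \right)} = 6 - 2 C$ ($X{\left(C \right)} = - 2 \left(C - 3\right) = - 2 \left(-3 + C\right) = 6 - 2 C$)
$\left(-65 + X{\left(-9 \right)}\right) \left(-117\right) = \left(-65 + \left(6 - -18\right)\right) \left(-117\right) = \left(-65 + \left(6 + 18\right)\right) \left(-117\right) = \left(-65 + 24\right) \left(-117\right) = \left(-41\right) \left(-117\right) = 4797$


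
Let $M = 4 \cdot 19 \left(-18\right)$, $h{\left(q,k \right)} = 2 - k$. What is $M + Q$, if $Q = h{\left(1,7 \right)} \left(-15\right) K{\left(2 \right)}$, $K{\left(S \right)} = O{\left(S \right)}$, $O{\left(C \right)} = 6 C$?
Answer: $-468$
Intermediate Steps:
$K{\left(S \right)} = 6 S$
$M = -1368$ ($M = 76 \left(-18\right) = -1368$)
$Q = 900$ ($Q = \left(2 - 7\right) \left(-15\right) 6 \cdot 2 = \left(2 - 7\right) \left(-15\right) 12 = \left(-5\right) \left(-15\right) 12 = 75 \cdot 12 = 900$)
$M + Q = -1368 + 900 = -468$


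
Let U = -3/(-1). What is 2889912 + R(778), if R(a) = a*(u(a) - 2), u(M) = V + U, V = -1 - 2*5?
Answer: 2882132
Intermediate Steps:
U = 3 (U = -3*(-1) = 3)
V = -11 (V = -1 - 10 = -11)
u(M) = -8 (u(M) = -11 + 3 = -8)
R(a) = -10*a (R(a) = a*(-8 - 2) = a*(-10) = -10*a)
2889912 + R(778) = 2889912 - 10*778 = 2889912 - 7780 = 2882132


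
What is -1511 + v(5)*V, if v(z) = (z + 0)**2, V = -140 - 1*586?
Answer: -19661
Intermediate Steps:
V = -726 (V = -140 - 586 = -726)
v(z) = z**2
-1511 + v(5)*V = -1511 + 5**2*(-726) = -1511 + 25*(-726) = -1511 - 18150 = -19661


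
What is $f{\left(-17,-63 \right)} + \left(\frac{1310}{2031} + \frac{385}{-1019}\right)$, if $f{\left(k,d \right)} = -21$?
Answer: $- \frac{42908414}{2069589} \approx -20.733$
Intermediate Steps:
$f{\left(-17,-63 \right)} + \left(\frac{1310}{2031} + \frac{385}{-1019}\right) = -21 + \left(\frac{1310}{2031} + \frac{385}{-1019}\right) = -21 + \left(1310 \cdot \frac{1}{2031} + 385 \left(- \frac{1}{1019}\right)\right) = -21 + \left(\frac{1310}{2031} - \frac{385}{1019}\right) = -21 + \frac{552955}{2069589} = - \frac{42908414}{2069589}$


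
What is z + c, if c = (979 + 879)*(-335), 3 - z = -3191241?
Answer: 2568814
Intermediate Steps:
z = 3191244 (z = 3 - 1*(-3191241) = 3 + 3191241 = 3191244)
c = -622430 (c = 1858*(-335) = -622430)
z + c = 3191244 - 622430 = 2568814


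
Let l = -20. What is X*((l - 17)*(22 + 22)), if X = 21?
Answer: -34188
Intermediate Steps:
X*((l - 17)*(22 + 22)) = 21*((-20 - 17)*(22 + 22)) = 21*(-37*44) = 21*(-1628) = -34188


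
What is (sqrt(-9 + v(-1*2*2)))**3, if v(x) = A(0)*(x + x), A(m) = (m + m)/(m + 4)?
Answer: -27*I ≈ -27.0*I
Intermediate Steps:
A(m) = 2*m/(4 + m) (A(m) = (2*m)/(4 + m) = 2*m/(4 + m))
v(x) = 0 (v(x) = (2*0/(4 + 0))*(x + x) = (2*0/4)*(2*x) = (2*0*(1/4))*(2*x) = 0*(2*x) = 0)
(sqrt(-9 + v(-1*2*2)))**3 = (sqrt(-9 + 0))**3 = (sqrt(-9))**3 = (3*I)**3 = -27*I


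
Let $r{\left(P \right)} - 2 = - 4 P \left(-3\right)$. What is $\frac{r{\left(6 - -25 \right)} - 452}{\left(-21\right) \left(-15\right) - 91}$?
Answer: $- \frac{39}{112} \approx -0.34821$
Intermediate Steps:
$r{\left(P \right)} = 2 + 12 P$ ($r{\left(P \right)} = 2 + - 4 P \left(-3\right) = 2 + 12 P$)
$\frac{r{\left(6 - -25 \right)} - 452}{\left(-21\right) \left(-15\right) - 91} = \frac{\left(2 + 12 \left(6 - -25\right)\right) - 452}{\left(-21\right) \left(-15\right) - 91} = \frac{\left(2 + 12 \left(6 + 25\right)\right) - 452}{315 - 91} = \frac{\left(2 + 12 \cdot 31\right) - 452}{224} = \left(\left(2 + 372\right) - 452\right) \frac{1}{224} = \left(374 - 452\right) \frac{1}{224} = \left(-78\right) \frac{1}{224} = - \frac{39}{112}$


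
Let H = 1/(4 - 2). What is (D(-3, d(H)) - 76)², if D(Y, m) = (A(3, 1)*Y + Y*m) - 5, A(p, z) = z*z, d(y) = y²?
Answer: 114921/16 ≈ 7182.6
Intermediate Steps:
H = ½ (H = 1/2 = ½ ≈ 0.50000)
A(p, z) = z²
D(Y, m) = -5 + Y + Y*m (D(Y, m) = (1²*Y + Y*m) - 5 = (1*Y + Y*m) - 5 = (Y + Y*m) - 5 = -5 + Y + Y*m)
(D(-3, d(H)) - 76)² = ((-5 - 3 - 3*(½)²) - 76)² = ((-5 - 3 - 3*¼) - 76)² = ((-5 - 3 - ¾) - 76)² = (-35/4 - 76)² = (-339/4)² = 114921/16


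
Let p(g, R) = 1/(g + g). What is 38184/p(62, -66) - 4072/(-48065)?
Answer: 227578935112/48065 ≈ 4.7348e+6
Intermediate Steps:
p(g, R) = 1/(2*g)
38184/p(62, -66) - 4072/(-48065) = 38184/(((½)/62)) - 4072/(-48065) = 38184/(((½)*(1/62))) - 4072*(-1/48065) = 38184/(1/124) + 4072/48065 = 38184*124 + 4072/48065 = 4734816 + 4072/48065 = 227578935112/48065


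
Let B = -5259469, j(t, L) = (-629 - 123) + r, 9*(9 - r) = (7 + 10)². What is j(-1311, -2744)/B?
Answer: 6976/47335221 ≈ 0.00014737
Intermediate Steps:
r = -208/9 (r = 9 - (7 + 10)²/9 = 9 - ⅑*17² = 9 - ⅑*289 = 9 - 289/9 = -208/9 ≈ -23.111)
j(t, L) = -6976/9 (j(t, L) = (-629 - 123) - 208/9 = -752 - 208/9 = -6976/9)
j(-1311, -2744)/B = -6976/9/(-5259469) = -6976/9*(-1/5259469) = 6976/47335221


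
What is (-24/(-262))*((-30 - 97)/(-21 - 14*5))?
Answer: 1524/11921 ≈ 0.12784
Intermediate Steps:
(-24/(-262))*((-30 - 97)/(-21 - 14*5)) = (-24*(-1/262))*(-127/(-21 - 70)) = 12*(-127/(-91))/131 = 12*(-127*(-1/91))/131 = (12/131)*(127/91) = 1524/11921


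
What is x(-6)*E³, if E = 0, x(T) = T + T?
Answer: 0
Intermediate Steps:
x(T) = 2*T
x(-6)*E³ = (2*(-6))*0³ = -12*0 = 0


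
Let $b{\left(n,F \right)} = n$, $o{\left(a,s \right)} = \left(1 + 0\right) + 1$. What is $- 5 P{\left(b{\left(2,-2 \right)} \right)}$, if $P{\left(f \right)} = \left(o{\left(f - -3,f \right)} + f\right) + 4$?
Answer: $-40$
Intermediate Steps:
$o{\left(a,s \right)} = 2$ ($o{\left(a,s \right)} = 1 + 1 = 2$)
$P{\left(f \right)} = 6 + f$ ($P{\left(f \right)} = \left(2 + f\right) + 4 = 6 + f$)
$- 5 P{\left(b{\left(2,-2 \right)} \right)} = - 5 \left(6 + 2\right) = \left(-5\right) 8 = -40$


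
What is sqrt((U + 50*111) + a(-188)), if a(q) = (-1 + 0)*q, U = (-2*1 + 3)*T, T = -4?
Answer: sqrt(5734) ≈ 75.723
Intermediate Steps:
U = -4 (U = (-2*1 + 3)*(-4) = (-2 + 3)*(-4) = 1*(-4) = -4)
a(q) = -q
sqrt((U + 50*111) + a(-188)) = sqrt((-4 + 50*111) - 1*(-188)) = sqrt((-4 + 5550) + 188) = sqrt(5546 + 188) = sqrt(5734)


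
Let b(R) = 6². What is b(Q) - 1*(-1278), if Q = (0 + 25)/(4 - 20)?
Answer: 1314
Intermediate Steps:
Q = -25/16 (Q = 25/(-16) = 25*(-1/16) = -25/16 ≈ -1.5625)
b(R) = 36
b(Q) - 1*(-1278) = 36 - 1*(-1278) = 36 + 1278 = 1314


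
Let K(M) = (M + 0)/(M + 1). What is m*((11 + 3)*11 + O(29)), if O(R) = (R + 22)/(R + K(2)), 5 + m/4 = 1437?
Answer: 79384352/89 ≈ 8.9196e+5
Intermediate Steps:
K(M) = M/(1 + M)
m = 5728 (m = -20 + 4*1437 = -20 + 5748 = 5728)
O(R) = (22 + R)/(⅔ + R) (O(R) = (R + 22)/(R + 2/(1 + 2)) = (22 + R)/(R + 2/3) = (22 + R)/(R + 2*(⅓)) = (22 + R)/(R + ⅔) = (22 + R)/(⅔ + R))
m*((11 + 3)*11 + O(29)) = 5728*((11 + 3)*11 + 3*(22 + 29)/(2 + 3*29)) = 5728*(14*11 + 3*51/(2 + 87)) = 5728*(154 + 3*51/89) = 5728*(154 + 3*(1/89)*51) = 5728*(154 + 153/89) = 5728*(13859/89) = 79384352/89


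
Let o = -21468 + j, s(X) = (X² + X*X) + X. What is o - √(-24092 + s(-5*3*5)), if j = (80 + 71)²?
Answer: 1333 - I*√12917 ≈ 1333.0 - 113.65*I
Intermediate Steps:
j = 22801 (j = 151² = 22801)
s(X) = X + 2*X² (s(X) = (X² + X²) + X = 2*X² + X = X + 2*X²)
o = 1333 (o = -21468 + 22801 = 1333)
o - √(-24092 + s(-5*3*5)) = 1333 - √(-24092 + (-5*3*5)*(1 + 2*(-5*3*5))) = 1333 - √(-24092 + (-15*5)*(1 + 2*(-15*5))) = 1333 - √(-24092 - 75*(1 + 2*(-75))) = 1333 - √(-24092 - 75*(1 - 150)) = 1333 - √(-24092 - 75*(-149)) = 1333 - √(-24092 + 11175) = 1333 - √(-12917) = 1333 - I*√12917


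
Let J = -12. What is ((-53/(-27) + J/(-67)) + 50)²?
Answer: 8897205625/3272481 ≈ 2718.8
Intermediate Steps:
((-53/(-27) + J/(-67)) + 50)² = ((-53/(-27) - 12/(-67)) + 50)² = ((-53*(-1/27) - 12*(-1/67)) + 50)² = ((53/27 + 12/67) + 50)² = (3875/1809 + 50)² = (94325/1809)² = 8897205625/3272481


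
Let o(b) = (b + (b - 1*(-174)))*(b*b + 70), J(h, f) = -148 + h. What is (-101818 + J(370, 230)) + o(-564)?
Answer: -303631960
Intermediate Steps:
o(b) = (70 + b²)*(174 + 2*b) (o(b) = (b + (b + 174))*(b² + 70) = (b + (174 + b))*(70 + b²) = (174 + 2*b)*(70 + b²) = (70 + b²)*(174 + 2*b))
(-101818 + J(370, 230)) + o(-564) = (-101818 + (-148 + 370)) + (12180 + 2*(-564)³ + 140*(-564) + 174*(-564)²) = (-101818 + 222) + (12180 + 2*(-179406144) - 78960 + 174*318096) = -101596 + (12180 - 358812288 - 78960 + 55348704) = -101596 - 303530364 = -303631960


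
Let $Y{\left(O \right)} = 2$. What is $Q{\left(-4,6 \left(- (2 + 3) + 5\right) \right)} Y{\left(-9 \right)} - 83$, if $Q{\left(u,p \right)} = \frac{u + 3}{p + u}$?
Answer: $- \frac{165}{2} \approx -82.5$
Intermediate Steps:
$Q{\left(u,p \right)} = \frac{3 + u}{p + u}$
$Q{\left(-4,6 \left(- (2 + 3) + 5\right) \right)} Y{\left(-9 \right)} - 83 = \frac{3 - 4}{6 \left(- (2 + 3) + 5\right) - 4} \cdot 2 - 83 = \frac{1}{6 \left(\left(-1\right) 5 + 5\right) - 4} \left(-1\right) 2 - 83 = \frac{1}{6 \left(-5 + 5\right) - 4} \left(-1\right) 2 - 83 = \frac{1}{6 \cdot 0 - 4} \left(-1\right) 2 - 83 = \frac{1}{0 - 4} \left(-1\right) 2 - 83 = \frac{1}{-4} \left(-1\right) 2 - 83 = \left(- \frac{1}{4}\right) \left(-1\right) 2 - 83 = \frac{1}{4} \cdot 2 - 83 = \frac{1}{2} - 83 = - \frac{165}{2}$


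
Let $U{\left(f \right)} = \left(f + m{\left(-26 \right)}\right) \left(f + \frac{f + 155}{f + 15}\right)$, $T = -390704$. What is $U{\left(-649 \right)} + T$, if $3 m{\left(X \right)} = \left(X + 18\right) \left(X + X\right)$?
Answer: $- \frac{56960438}{951} \approx -59895.0$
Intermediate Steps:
$m{\left(X \right)} = \frac{2 X \left(18 + X\right)}{3}$ ($m{\left(X \right)} = \frac{\left(X + 18\right) \left(X + X\right)}{3} = \frac{\left(18 + X\right) 2 X}{3} = \frac{2 X \left(18 + X\right)}{3}$)
$U{\left(f \right)} = \left(\frac{416}{3} + f\right) \left(f + \frac{155 + f}{15 + f}\right)$ ($U{\left(f \right)} = \left(f + \frac{2}{3} \left(-26\right) \left(18 - 26\right)\right) \left(f + \frac{f + 155}{f + 15}\right) = \left(f + \frac{2}{3} \left(-26\right) \left(-8\right)\right) \left(f + \frac{155 + f}{15 + f}\right) = \left(f + \frac{416}{3}\right) \left(f + \frac{155 + f}{15 + f}\right) = \left(\frac{416}{3} + f\right) \left(f + \frac{155 + f}{15 + f}\right)$)
$U{\left(-649 \right)} + T = \frac{64480 + 3 \left(-649\right)^{3} + 464 \left(-649\right)^{2} + 7121 \left(-649\right)}{3 \left(15 - 649\right)} - 390704 = \frac{64480 + 3 \left(-273359449\right) + 464 \cdot 421201 - 4621529}{3 \left(-634\right)} - 390704 = \frac{1}{3} \left(- \frac{1}{634}\right) \left(64480 - 820078347 + 195437264 - 4621529\right) - 390704 = \frac{1}{3} \left(- \frac{1}{634}\right) \left(-629198132\right) - 390704 = \frac{314599066}{951} - 390704 = - \frac{56960438}{951}$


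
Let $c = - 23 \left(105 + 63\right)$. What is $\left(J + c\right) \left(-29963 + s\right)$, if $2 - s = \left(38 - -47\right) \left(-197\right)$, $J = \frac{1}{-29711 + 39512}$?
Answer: $\frac{500503968608}{9801} \approx 5.1067 \cdot 10^{7}$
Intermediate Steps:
$c = -3864$ ($c = \left(-23\right) 168 = -3864$)
$J = \frac{1}{9801} \approx 0.00010203$
$s = 16747$ ($s = 2 - \left(38 - -47\right) \left(-197\right) = 2 - \left(38 + 47\right) \left(-197\right) = 2 - 85 \left(-197\right) = 2 - -16745 = 2 + 16745 = 16747$)
$\left(J + c\right) \left(-29963 + s\right) = \left(\frac{1}{9801} - 3864\right) \left(-29963 + 16747\right) = \left(- \frac{37871063}{9801}\right) \left(-13216\right) = \frac{500503968608}{9801}$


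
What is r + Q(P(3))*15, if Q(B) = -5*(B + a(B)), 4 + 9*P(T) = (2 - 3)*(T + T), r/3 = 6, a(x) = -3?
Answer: 979/3 ≈ 326.33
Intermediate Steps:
r = 18 (r = 3*6 = 18)
P(T) = -4/9 - 2*T/9 (P(T) = -4/9 + ((2 - 3)*(T + T))/9 = -4/9 + (-2*T)/9 = -4/9 - 2*T/9)
Q(B) = 15 - 5*B (Q(B) = -5*(B - 3) = -5*(-3 + B) = 15 - 5*B)
r + Q(P(3))*15 = 18 + (15 - 5*(-4/9 - 2/9*3))*15 = 18 + (15 - 5*(-4/9 - ⅔))*15 = 18 + (15 - 5*(-10/9))*15 = 18 + (15 + 50/9)*15 = 18 + (185/9)*15 = 18 + 925/3 = 979/3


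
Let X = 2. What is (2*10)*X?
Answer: 40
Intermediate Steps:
(2*10)*X = (2*10)*2 = 20*2 = 40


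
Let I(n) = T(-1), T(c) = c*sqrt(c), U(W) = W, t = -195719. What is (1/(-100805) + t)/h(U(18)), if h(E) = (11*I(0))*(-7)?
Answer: 19729453796*I/7761985 ≈ 2541.8*I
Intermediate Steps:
T(c) = c**(3/2)
I(n) = -I (I(n) = (-1)**(3/2) = -I)
h(E) = 77*I (h(E) = (11*(-I))*(-7) = -11*I*(-7) = 77*I)
(1/(-100805) + t)/h(U(18)) = (1/(-100805) - 195719)/((77*I)) = (-1/100805 - 195719)*(-I/77) = -(-19729453796)*I/7761985 = 19729453796*I/7761985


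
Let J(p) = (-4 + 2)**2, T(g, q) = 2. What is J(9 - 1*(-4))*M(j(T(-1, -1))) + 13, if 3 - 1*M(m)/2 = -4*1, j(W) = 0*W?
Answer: 69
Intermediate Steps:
j(W) = 0
J(p) = 4 (J(p) = (-2)**2 = 4)
M(m) = 14 (M(m) = 6 - (-8) = 6 - 2*(-4) = 6 + 8 = 14)
J(9 - 1*(-4))*M(j(T(-1, -1))) + 13 = 4*14 + 13 = 56 + 13 = 69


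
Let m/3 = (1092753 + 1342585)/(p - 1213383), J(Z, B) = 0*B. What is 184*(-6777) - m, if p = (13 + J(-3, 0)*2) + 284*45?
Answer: -748545002553/600295 ≈ -1.2470e+6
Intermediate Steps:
J(Z, B) = 0
p = 12793 (p = (13 + 0*2) + 284*45 = (13 + 0) + 12780 = 13 + 12780 = 12793)
m = -3653007/600295 (m = 3*((1092753 + 1342585)/(12793 - 1213383)) = 3*(2435338/(-1200590)) = 3*(2435338*(-1/1200590)) = 3*(-1217669/600295) = -3653007/600295 ≈ -6.0854)
184*(-6777) - m = 184*(-6777) - 1*(-3653007/600295) = -1246968 + 3653007/600295 = -748545002553/600295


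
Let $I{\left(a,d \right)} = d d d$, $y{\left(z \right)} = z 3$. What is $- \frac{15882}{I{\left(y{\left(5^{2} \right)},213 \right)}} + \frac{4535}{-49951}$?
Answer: $- \frac{14872578059}{160902111249} \approx -0.092432$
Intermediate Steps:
$y{\left(z \right)} = 3 z$
$I{\left(a,d \right)} = d^{3}$ ($I{\left(a,d \right)} = d^{2} d = d^{3}$)
$- \frac{15882}{I{\left(y{\left(5^{2} \right)},213 \right)}} + \frac{4535}{-49951} = - \frac{15882}{213^{3}} + \frac{4535}{-49951} = - \frac{15882}{9663597} + 4535 \left(- \frac{1}{49951}\right) = \left(-15882\right) \frac{1}{9663597} - \frac{4535}{49951} = - \frac{5294}{3221199} - \frac{4535}{49951} = - \frac{14872578059}{160902111249}$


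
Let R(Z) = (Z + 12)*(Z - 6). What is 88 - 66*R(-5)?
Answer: 5170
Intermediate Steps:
R(Z) = (-6 + Z)*(12 + Z) (R(Z) = (12 + Z)*(-6 + Z) = (-6 + Z)*(12 + Z))
88 - 66*R(-5) = 88 - 66*(-72 + (-5)² + 6*(-5)) = 88 - 66*(-72 + 25 - 30) = 88 - 66*(-77) = 88 + 5082 = 5170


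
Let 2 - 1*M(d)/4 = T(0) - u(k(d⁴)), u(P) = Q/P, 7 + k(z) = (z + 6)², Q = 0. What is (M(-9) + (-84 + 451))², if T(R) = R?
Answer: 140625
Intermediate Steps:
k(z) = -7 + (6 + z)² (k(z) = -7 + (z + 6)² = -7 + (6 + z)²)
u(P) = 0 (u(P) = 0/P = 0)
M(d) = 8 (M(d) = 8 - 4*(0 - 1*0) = 8 - 4*(0 + 0) = 8 - 4*0 = 8 + 0 = 8)
(M(-9) + (-84 + 451))² = (8 + (-84 + 451))² = (8 + 367)² = 375² = 140625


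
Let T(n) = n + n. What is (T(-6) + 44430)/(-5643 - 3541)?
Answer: -22209/4592 ≈ -4.8365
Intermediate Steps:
T(n) = 2*n
(T(-6) + 44430)/(-5643 - 3541) = (2*(-6) + 44430)/(-5643 - 3541) = (-12 + 44430)/(-9184) = 44418*(-1/9184) = -22209/4592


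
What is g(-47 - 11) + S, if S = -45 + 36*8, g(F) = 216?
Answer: 459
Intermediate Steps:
S = 243 (S = -45 + 288 = 243)
g(-47 - 11) + S = 216 + 243 = 459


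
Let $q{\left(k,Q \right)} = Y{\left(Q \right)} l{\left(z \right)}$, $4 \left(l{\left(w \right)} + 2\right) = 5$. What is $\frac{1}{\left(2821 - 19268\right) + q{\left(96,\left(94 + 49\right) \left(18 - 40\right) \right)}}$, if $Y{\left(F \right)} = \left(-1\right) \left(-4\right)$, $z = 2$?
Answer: $- \frac{1}{16450} \approx -6.079 \cdot 10^{-5}$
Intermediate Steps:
$l{\left(w \right)} = - \frac{3}{4}$ ($l{\left(w \right)} = -2 + \frac{1}{4} \cdot 5 = -2 + \frac{5}{4} = - \frac{3}{4}$)
$Y{\left(F \right)} = 4$
$q{\left(k,Q \right)} = -3$ ($q{\left(k,Q \right)} = 4 \left(- \frac{3}{4}\right) = -3$)
$\frac{1}{\left(2821 - 19268\right) + q{\left(96,\left(94 + 49\right) \left(18 - 40\right) \right)}} = \frac{1}{\left(2821 - 19268\right) - 3} = \frac{1}{-16447 - 3} = \frac{1}{-16450} = - \frac{1}{16450}$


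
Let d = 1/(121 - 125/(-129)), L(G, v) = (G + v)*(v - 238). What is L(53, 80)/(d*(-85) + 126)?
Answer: -330634276/1971519 ≈ -167.71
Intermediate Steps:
L(G, v) = (-238 + v)*(G + v) (L(G, v) = (G + v)*(-238 + v) = (-238 + v)*(G + v))
d = 129/15734 (d = 1/(121 - 125*(-1/129)) = 1/(121 + 125/129) = 1/(15734/129) = 129/15734 ≈ 0.0081988)
L(53, 80)/(d*(-85) + 126) = (80² - 238*53 - 238*80 + 53*80)/((129/15734)*(-85) + 126) = (6400 - 12614 - 19040 + 4240)/(-10965/15734 + 126) = -21014/1971519/15734 = -21014*15734/1971519 = -330634276/1971519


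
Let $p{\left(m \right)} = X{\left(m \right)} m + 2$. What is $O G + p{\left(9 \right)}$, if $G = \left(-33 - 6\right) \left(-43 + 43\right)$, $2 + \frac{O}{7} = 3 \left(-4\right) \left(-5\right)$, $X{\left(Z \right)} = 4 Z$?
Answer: $326$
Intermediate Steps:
$O = 406$ ($O = -14 + 7 \cdot 3 \left(-4\right) \left(-5\right) = -14 + 7 \left(\left(-12\right) \left(-5\right)\right) = -14 + 7 \cdot 60 = -14 + 420 = 406$)
$p{\left(m \right)} = 2 + 4 m^{2}$ ($p{\left(m \right)} = 4 m m + 2 = 4 m^{2} + 2 = 2 + 4 m^{2}$)
$G = 0$ ($G = \left(-39\right) 0 = 0$)
$O G + p{\left(9 \right)} = 406 \cdot 0 + \left(2 + 4 \cdot 9^{2}\right) = 0 + \left(2 + 4 \cdot 81\right) = 0 + \left(2 + 324\right) = 0 + 326 = 326$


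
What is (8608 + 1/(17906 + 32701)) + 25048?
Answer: 1703229193/50607 ≈ 33656.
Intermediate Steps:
(8608 + 1/(17906 + 32701)) + 25048 = (8608 + 1/50607) + 25048 = 435625057/50607 + 25048 = 1703229193/50607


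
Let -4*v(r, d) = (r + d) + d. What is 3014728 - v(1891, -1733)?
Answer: 12057337/4 ≈ 3.0143e+6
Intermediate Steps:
v(r, d) = -d/2 - r/4 (v(r, d) = -((r + d) + d)/4 = -((d + r) + d)/4 = -(r + 2*d)/4 = -d/2 - r/4)
3014728 - v(1891, -1733) = 3014728 - (-1/2*(-1733) - 1/4*1891) = 3014728 - (1733/2 - 1891/4) = 3014728 - 1*1575/4 = 3014728 - 1575/4 = 12057337/4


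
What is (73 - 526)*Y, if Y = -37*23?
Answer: 385503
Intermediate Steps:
Y = -851
(73 - 526)*Y = (73 - 526)*(-851) = -453*(-851) = 385503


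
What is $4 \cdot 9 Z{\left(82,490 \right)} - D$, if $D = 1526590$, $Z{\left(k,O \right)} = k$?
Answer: $-1523638$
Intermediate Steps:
$4 \cdot 9 Z{\left(82,490 \right)} - D = 4 \cdot 9 \cdot 82 - 1526590 = 36 \cdot 82 - 1526590 = 2952 - 1526590 = -1523638$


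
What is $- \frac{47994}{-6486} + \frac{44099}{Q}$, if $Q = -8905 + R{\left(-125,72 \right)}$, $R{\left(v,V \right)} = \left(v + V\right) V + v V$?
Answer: $\frac{126075260}{23480401} \approx 5.3694$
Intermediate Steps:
$R{\left(v,V \right)} = V v + V \left(V + v\right)$ ($R{\left(v,V \right)} = \left(V + v\right) V + V v = V \left(V + v\right) + V v = V v + V \left(V + v\right)$)
$Q = -21721$ ($Q = -8905 + 72 \left(72 + 2 \left(-125\right)\right) = -8905 + 72 \left(72 - 250\right) = -8905 + 72 \left(-178\right) = -8905 - 12816 = -21721$)
$- \frac{47994}{-6486} + \frac{44099}{Q} = - \frac{47994}{-6486} + \frac{44099}{-21721} = \left(-47994\right) \left(- \frac{1}{6486}\right) + 44099 \left(- \frac{1}{21721}\right) = \frac{7999}{1081} - \frac{44099}{21721} = \frac{126075260}{23480401}$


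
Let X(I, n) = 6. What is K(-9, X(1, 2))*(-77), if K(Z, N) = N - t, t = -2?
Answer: -616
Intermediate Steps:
K(Z, N) = 2 + N (K(Z, N) = N - 1*(-2) = N + 2 = 2 + N)
K(-9, X(1, 2))*(-77) = (2 + 6)*(-77) = 8*(-77) = -616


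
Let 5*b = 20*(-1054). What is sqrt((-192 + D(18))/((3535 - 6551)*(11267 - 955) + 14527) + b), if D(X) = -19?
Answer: 7*I*sqrt(83147117803347765)/31086465 ≈ 64.931*I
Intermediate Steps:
b = -4216 (b = (20*(-1054))/5 = (1/5)*(-21080) = -4216)
sqrt((-192 + D(18))/((3535 - 6551)*(11267 - 955) + 14527) + b) = sqrt((-192 - 19)/((3535 - 6551)*(11267 - 955) + 14527) - 4216) = sqrt(-211/(-3016*10312 + 14527) - 4216) = sqrt(-211/(-31100992 + 14527) - 4216) = sqrt(-211/(-31086465) - 4216) = sqrt(-211*(-1/31086465) - 4216) = sqrt(211/31086465 - 4216) = sqrt(-131060536229/31086465) = 7*I*sqrt(83147117803347765)/31086465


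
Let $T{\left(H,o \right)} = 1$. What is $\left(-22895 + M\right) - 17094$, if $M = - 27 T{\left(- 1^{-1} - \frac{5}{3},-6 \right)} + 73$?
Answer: $-39943$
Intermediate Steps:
$M = 46$ ($M = \left(-27\right) 1 + 73 = -27 + 73 = 46$)
$\left(-22895 + M\right) - 17094 = \left(-22895 + 46\right) - 17094 = -22849 - 17094 = -39943$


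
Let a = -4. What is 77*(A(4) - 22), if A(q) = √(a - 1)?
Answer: -1694 + 77*I*√5 ≈ -1694.0 + 172.18*I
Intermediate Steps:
A(q) = I*√5 (A(q) = √(-4 - 1) = √(-5) = I*√5)
77*(A(4) - 22) = 77*(I*√5 - 22) = 77*(-22 + I*√5) = -1694 + 77*I*√5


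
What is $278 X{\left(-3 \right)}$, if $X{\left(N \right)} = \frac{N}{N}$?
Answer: $278$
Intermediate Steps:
$X{\left(N \right)} = 1$
$278 X{\left(-3 \right)} = 278 \cdot 1 = 278$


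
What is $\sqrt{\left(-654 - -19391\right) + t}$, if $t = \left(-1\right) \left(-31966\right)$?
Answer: $\sqrt{50703} \approx 225.17$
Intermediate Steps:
$t = 31966$
$\sqrt{\left(-654 - -19391\right) + t} = \sqrt{\left(-654 - -19391\right) + 31966} = \sqrt{\left(-654 + 19391\right) + 31966} = \sqrt{18737 + 31966} = \sqrt{50703}$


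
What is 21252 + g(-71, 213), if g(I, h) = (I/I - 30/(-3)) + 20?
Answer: 21283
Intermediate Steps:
g(I, h) = 31 (g(I, h) = (1 - 30*(-⅓)) + 20 = (1 + 10) + 20 = 11 + 20 = 31)
21252 + g(-71, 213) = 21252 + 31 = 21283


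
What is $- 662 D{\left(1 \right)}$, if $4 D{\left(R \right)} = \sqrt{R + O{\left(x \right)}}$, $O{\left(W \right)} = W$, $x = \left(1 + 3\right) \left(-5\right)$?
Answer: $- \frac{331 i \sqrt{19}}{2} \approx - 721.4 i$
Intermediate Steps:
$x = -20$ ($x = 4 \left(-5\right) = -20$)
$D{\left(R \right)} = \frac{\sqrt{-20 + R}}{4}$ ($D{\left(R \right)} = \frac{\sqrt{R - 20}}{4} = \frac{\sqrt{-20 + R}}{4}$)
$- 662 D{\left(1 \right)} = - 662 \frac{\sqrt{-20 + 1}}{4} = - 662 \frac{\sqrt{-19}}{4} = - 662 \frac{i \sqrt{19}}{4} = - \frac{331 i \sqrt{19}}{2}$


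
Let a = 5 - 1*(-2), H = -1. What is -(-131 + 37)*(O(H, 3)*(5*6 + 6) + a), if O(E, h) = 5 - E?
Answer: 20962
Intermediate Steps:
a = 7 (a = 5 + 2 = 7)
-(-131 + 37)*(O(H, 3)*(5*6 + 6) + a) = -(-131 + 37)*((5 - 1*(-1))*(5*6 + 6) + 7) = -(-94)*((5 + 1)*(30 + 6) + 7) = -(-94)*(6*36 + 7) = -(-94)*(216 + 7) = -(-94)*223 = -1*(-20962) = 20962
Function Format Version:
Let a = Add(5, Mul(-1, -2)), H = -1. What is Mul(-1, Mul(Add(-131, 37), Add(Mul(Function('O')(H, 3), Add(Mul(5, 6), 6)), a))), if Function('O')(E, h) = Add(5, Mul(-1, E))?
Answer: 20962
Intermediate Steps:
a = 7 (a = Add(5, 2) = 7)
Mul(-1, Mul(Add(-131, 37), Add(Mul(Function('O')(H, 3), Add(Mul(5, 6), 6)), a))) = Mul(-1, Mul(Add(-131, 37), Add(Mul(Add(5, Mul(-1, -1)), Add(Mul(5, 6), 6)), 7))) = Mul(-1, Mul(-94, Add(Mul(Add(5, 1), Add(30, 6)), 7))) = Mul(-1, Mul(-94, Add(Mul(6, 36), 7))) = Mul(-1, Mul(-94, Add(216, 7))) = Mul(-1, Mul(-94, 223)) = Mul(-1, -20962) = 20962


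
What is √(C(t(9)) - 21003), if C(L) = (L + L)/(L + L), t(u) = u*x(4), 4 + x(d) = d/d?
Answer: I*√21002 ≈ 144.92*I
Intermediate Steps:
x(d) = -3 (x(d) = -4 + d/d = -4 + 1 = -3)
t(u) = -3*u (t(u) = u*(-3) = -3*u)
C(L) = 1 (C(L) = (2*L)/((2*L)) = (2*L)*(1/(2*L)) = 1)
√(C(t(9)) - 21003) = √(1 - 21003) = √(-21002) = I*√21002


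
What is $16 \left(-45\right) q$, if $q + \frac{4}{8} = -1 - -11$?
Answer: $-6840$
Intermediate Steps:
$q = \frac{19}{2}$ ($q = - \frac{1}{2} - -10 = - \frac{1}{2} + \left(-1 + 11\right) = - \frac{1}{2} + 10 = \frac{19}{2} \approx 9.5$)
$16 \left(-45\right) q = 16 \left(-45\right) \frac{19}{2} = \left(-720\right) \frac{19}{2} = -6840$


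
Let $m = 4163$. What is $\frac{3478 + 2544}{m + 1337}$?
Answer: $\frac{3011}{2750} \approx 1.0949$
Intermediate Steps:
$\frac{3478 + 2544}{m + 1337} = \frac{3478 + 2544}{4163 + 1337} = \frac{6022}{5500} = 6022 \cdot \frac{1}{5500} = \frac{3011}{2750}$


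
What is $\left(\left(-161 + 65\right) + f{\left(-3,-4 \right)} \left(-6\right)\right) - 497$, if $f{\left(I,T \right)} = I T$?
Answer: $-665$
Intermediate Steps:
$\left(\left(-161 + 65\right) + f{\left(-3,-4 \right)} \left(-6\right)\right) - 497 = \left(\left(-161 + 65\right) + \left(-3\right) \left(-4\right) \left(-6\right)\right) - 497 = \left(-96 + 12 \left(-6\right)\right) - 497 = \left(-96 - 72\right) - 497 = -168 - 497 = -665$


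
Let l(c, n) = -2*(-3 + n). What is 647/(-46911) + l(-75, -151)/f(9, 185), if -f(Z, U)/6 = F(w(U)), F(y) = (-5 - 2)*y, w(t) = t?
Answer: 74773/2892845 ≈ 0.025848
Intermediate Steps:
l(c, n) = 6 - 2*n
F(y) = -7*y
f(Z, U) = 42*U (f(Z, U) = -(-42)*U = 42*U)
647/(-46911) + l(-75, -151)/f(9, 185) = 647/(-46911) + (6 - 2*(-151))/((42*185)) = 647*(-1/46911) + (6 + 302)/7770 = -647/46911 + 308*(1/7770) = -647/46911 + 22/555 = 74773/2892845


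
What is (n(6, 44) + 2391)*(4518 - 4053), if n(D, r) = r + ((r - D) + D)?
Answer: 1152735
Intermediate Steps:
n(D, r) = 2*r (n(D, r) = r + r = 2*r)
(n(6, 44) + 2391)*(4518 - 4053) = (2*44 + 2391)*(4518 - 4053) = (88 + 2391)*465 = 2479*465 = 1152735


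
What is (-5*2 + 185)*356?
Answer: 62300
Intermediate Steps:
(-5*2 + 185)*356 = (-10 + 185)*356 = 175*356 = 62300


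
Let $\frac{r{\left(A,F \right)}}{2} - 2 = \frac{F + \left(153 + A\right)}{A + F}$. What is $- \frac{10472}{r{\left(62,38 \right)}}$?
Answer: $- \frac{523600}{453} \approx -1155.8$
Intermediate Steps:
$r{\left(A,F \right)} = 4 + \frac{2 \left(153 + A + F\right)}{A + F}$ ($r{\left(A,F \right)} = 4 + 2 \frac{F + \left(153 + A\right)}{A + F} = 4 + 2 \frac{153 + A + F}{A + F} = 4 + \frac{2 \left(153 + A + F\right)}{A + F}$)
$- \frac{10472}{r{\left(62,38 \right)}} = - \frac{10472}{6 \frac{1}{62 + 38} \left(51 + 62 + 38\right)} = - \frac{10472}{6 \cdot \frac{1}{100} \cdot 151} = - \frac{10472}{\frac{453}{50}} = \left(-10472\right) \frac{50}{453} = - \frac{523600}{453}$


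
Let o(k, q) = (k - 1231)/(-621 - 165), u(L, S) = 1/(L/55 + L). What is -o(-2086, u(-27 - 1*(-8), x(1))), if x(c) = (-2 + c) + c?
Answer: -3317/786 ≈ -4.2201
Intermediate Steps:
x(c) = -2 + 2*c
u(L, S) = 55/(56*L) (u(L, S) = 1/(L*(1/55) + L) = 1/(L/55 + L) = 1/(56*L/55) = 55/(56*L))
o(k, q) = 1231/786 - k/786 (o(k, q) = (-1231 + k)/(-786) = (-1231 + k)*(-1/786) = 1231/786 - k/786)
-o(-2086, u(-27 - 1*(-8), x(1))) = -(1231/786 - 1/786*(-2086)) = -(1231/786 + 1043/393) = -1*3317/786 = -3317/786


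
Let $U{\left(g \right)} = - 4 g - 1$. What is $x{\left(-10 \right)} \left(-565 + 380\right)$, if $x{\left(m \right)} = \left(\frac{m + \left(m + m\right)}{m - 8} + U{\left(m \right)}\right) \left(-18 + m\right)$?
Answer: $\frac{631960}{3} \approx 2.1065 \cdot 10^{5}$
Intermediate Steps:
$U{\left(g \right)} = -1 - 4 g$
$x{\left(m \right)} = \left(-18 + m\right) \left(-1 - 4 m + \frac{3 m}{-8 + m}\right)$ ($x{\left(m \right)} = \left(\frac{m + \left(m + m\right)}{m - 8} - \left(1 + 4 m\right)\right) \left(-18 + m\right) = \left(\frac{m + 2 m}{-8 + m} - \left(1 + 4 m\right)\right) \left(-18 + m\right) = \left(\frac{3 m}{-8 + m} - \left(1 + 4 m\right)\right) \left(-18 + m\right) = \left(-1 - 4 m + \frac{3 m}{-8 + m}\right) \left(-18 + m\right) = \left(-18 + m\right) \left(-1 - 4 m + \frac{3 m}{-8 + m}\right)$)
$x{\left(-10 \right)} \left(-565 + 380\right) = \frac{2 \left(-72 - -3020 - 2 \left(-10\right)^{3} + 53 \left(-10\right)^{2}\right)}{-8 - 10} \left(-565 + 380\right) = \frac{2 \left(-72 + 3020 - -2000 + 53 \cdot 100\right)}{-18} \left(-185\right) = 2 \left(- \frac{1}{18}\right) \left(-72 + 3020 + 2000 + 5300\right) \left(-185\right) = 2 \left(- \frac{1}{18}\right) 10248 \left(-185\right) = \left(- \frac{3416}{3}\right) \left(-185\right) = \frac{631960}{3}$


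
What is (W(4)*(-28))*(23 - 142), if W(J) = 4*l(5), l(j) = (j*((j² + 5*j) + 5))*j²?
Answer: 91630000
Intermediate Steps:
l(j) = j³*(5 + j² + 5*j) (l(j) = (j*(5 + j² + 5*j))*j² = j³*(5 + j² + 5*j))
W(J) = 27500 (W(J) = 4*(5³*(5 + 5² + 5*5)) = 4*(125*(5 + 25 + 25)) = 4*(125*55) = 4*6875 = 27500)
(W(4)*(-28))*(23 - 142) = (27500*(-28))*(23 - 142) = -770000*(-119) = 91630000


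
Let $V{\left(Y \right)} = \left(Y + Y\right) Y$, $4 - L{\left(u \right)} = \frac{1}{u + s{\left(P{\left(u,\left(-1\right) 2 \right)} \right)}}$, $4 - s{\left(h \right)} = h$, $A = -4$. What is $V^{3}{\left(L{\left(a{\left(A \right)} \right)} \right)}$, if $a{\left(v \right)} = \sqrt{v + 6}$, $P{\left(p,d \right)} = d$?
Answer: $\frac{604422289251}{24137569} + \frac{27857960390 \sqrt{2}}{24137569} \approx 26673.0$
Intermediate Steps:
$s{\left(h \right)} = 4 - h$
$a{\left(v \right)} = \sqrt{6 + v}$
$L{\left(u \right)} = 4 - \frac{1}{6 + u}$ ($L{\left(u \right)} = 4 - \frac{1}{u + \left(4 - \left(-1\right) 2\right)} = 4 - \frac{1}{u + \left(4 - -2\right)} = 4 - \frac{1}{u + \left(4 + 2\right)} = 4 - \frac{1}{u + 6} = 4 - \frac{1}{6 + u}$)
$V{\left(Y \right)} = 2 Y^{2}$ ($V{\left(Y \right)} = 2 Y Y = 2 Y^{2}$)
$V^{3}{\left(L{\left(a{\left(A \right)} \right)} \right)} = \left(2 \left(\frac{23 + 4 \sqrt{6 - 4}}{6 + \sqrt{6 - 4}}\right)^{2}\right)^{3} = \left(2 \left(\frac{23 + 4 \sqrt{2}}{6 + \sqrt{2}}\right)^{2}\right)^{3} = \left(2 \frac{\left(23 + 4 \sqrt{2}\right)^{2}}{\left(6 + \sqrt{2}\right)^{2}}\right)^{3} = \left(\frac{2 \left(23 + 4 \sqrt{2}\right)^{2}}{\left(6 + \sqrt{2}\right)^{2}}\right)^{3} = \frac{8 \left(23 + 4 \sqrt{2}\right)^{6}}{\left(6 + \sqrt{2}\right)^{6}}$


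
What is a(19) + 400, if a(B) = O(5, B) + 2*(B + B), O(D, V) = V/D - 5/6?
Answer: 14369/30 ≈ 478.97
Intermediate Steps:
O(D, V) = -⅚ + V/D (O(D, V) = V/D - 5*⅙ = V/D - ⅚ = -⅚ + V/D)
a(B) = -⅚ + 21*B/5 (a(B) = (-⅚ + B/5) + 2*(B + B) = (-⅚ + B*(⅕)) + 2*(2*B) = (-⅚ + B/5) + 4*B = -⅚ + 21*B/5)
a(19) + 400 = (-⅚ + (21/5)*19) + 400 = (-⅚ + 399/5) + 400 = 2369/30 + 400 = 14369/30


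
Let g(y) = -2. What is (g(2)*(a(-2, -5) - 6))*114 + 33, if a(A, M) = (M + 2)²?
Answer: -651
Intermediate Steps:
a(A, M) = (2 + M)²
(g(2)*(a(-2, -5) - 6))*114 + 33 = -2*((2 - 5)² - 6)*114 + 33 = -2*((-3)² - 6)*114 + 33 = -2*(9 - 6)*114 + 33 = -2*3*114 + 33 = -6*114 + 33 = -684 + 33 = -651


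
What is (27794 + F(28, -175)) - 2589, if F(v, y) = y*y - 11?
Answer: 55819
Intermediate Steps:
F(v, y) = -11 + y² (F(v, y) = y² - 11 = -11 + y²)
(27794 + F(28, -175)) - 2589 = (27794 + (-11 + (-175)²)) - 2589 = (27794 + (-11 + 30625)) - 2589 = (27794 + 30614) - 2589 = 58408 - 2589 = 55819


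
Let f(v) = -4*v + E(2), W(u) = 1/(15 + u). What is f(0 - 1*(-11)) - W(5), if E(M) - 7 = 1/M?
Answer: -731/20 ≈ -36.550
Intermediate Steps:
E(M) = 7 + 1/M
f(v) = 15/2 - 4*v (f(v) = -4*v + (7 + 1/2) = -4*v + (7 + ½) = -4*v + 15/2 = 15/2 - 4*v)
f(0 - 1*(-11)) - W(5) = (15/2 - 4*(0 - 1*(-11))) - 1/(15 + 5) = (15/2 - 4*(0 + 11)) - 1/20 = (15/2 - 4*11) - 1*1/20 = (15/2 - 44) - 1/20 = -73/2 - 1/20 = -731/20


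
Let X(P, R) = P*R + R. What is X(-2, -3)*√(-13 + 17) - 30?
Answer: -24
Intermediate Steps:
X(P, R) = R + P*R
X(-2, -3)*√(-13 + 17) - 30 = (-3*(1 - 2))*√(-13 + 17) - 30 = (-3*(-1))*√4 - 30 = 3*2 - 30 = 6 - 30 = -24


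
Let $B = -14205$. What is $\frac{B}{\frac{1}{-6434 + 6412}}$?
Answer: $312510$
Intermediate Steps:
$\frac{B}{\frac{1}{-6434 + 6412}} = - \frac{14205}{\frac{1}{-6434 + 6412}} = - \frac{14205}{\frac{1}{-22}} = - \frac{14205}{- \frac{1}{22}} = \left(-14205\right) \left(-22\right) = 312510$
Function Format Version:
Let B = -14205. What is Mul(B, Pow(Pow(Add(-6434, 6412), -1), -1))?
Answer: 312510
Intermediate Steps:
Mul(B, Pow(Pow(Add(-6434, 6412), -1), -1)) = Mul(-14205, Pow(Pow(Add(-6434, 6412), -1), -1)) = Mul(-14205, Pow(Pow(-22, -1), -1)) = Mul(-14205, Pow(Rational(-1, 22), -1)) = Mul(-14205, -22) = 312510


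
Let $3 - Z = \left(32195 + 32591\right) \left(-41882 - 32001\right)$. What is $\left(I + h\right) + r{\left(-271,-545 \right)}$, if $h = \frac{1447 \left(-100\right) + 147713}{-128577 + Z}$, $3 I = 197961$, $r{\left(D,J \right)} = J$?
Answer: $\frac{313235218478101}{4786455464} \approx 65442.0$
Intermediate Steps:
$Z = 4786584041$ ($Z = 3 - \left(32195 + 32591\right) \left(-41882 - 32001\right) = 3 - 64786 \left(-73883\right) = 3 - -4786584038 = 3 + 4786584038 = 4786584041$)
$I = 65987$ ($I = \frac{1}{3} \cdot 197961 = 65987$)
$h = \frac{3013}{4786455464}$ ($h = \frac{1447 \left(-100\right) + 147713}{-128577 + 4786584041} = \frac{-144700 + 147713}{4786455464} = 3013 \cdot \frac{1}{4786455464} = \frac{3013}{4786455464} \approx 6.2948 \cdot 10^{-7}$)
$\left(I + h\right) + r{\left(-271,-545 \right)} = \left(65987 + \frac{3013}{4786455464}\right) - 545 = \frac{315843836705981}{4786455464} - 545 = \frac{313235218478101}{4786455464}$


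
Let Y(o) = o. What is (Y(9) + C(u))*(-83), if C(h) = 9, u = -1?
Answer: -1494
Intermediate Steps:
(Y(9) + C(u))*(-83) = (9 + 9)*(-83) = 18*(-83) = -1494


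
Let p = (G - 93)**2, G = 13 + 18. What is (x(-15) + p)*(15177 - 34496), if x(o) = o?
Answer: -73972451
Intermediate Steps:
G = 31
p = 3844 (p = (31 - 93)**2 = (-62)**2 = 3844)
(x(-15) + p)*(15177 - 34496) = (-15 + 3844)*(15177 - 34496) = 3829*(-19319) = -73972451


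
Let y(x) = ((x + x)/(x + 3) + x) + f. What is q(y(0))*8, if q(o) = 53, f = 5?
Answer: 424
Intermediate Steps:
y(x) = 5 + x + 2*x/(3 + x) (y(x) = ((x + x)/(x + 3) + x) + 5 = ((2*x)/(3 + x) + x) + 5 = (2*x/(3 + x) + x) + 5 = (x + 2*x/(3 + x)) + 5 = 5 + x + 2*x/(3 + x))
q(y(0))*8 = 53*8 = 424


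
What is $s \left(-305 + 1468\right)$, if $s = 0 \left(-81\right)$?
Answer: $0$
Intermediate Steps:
$s = 0$
$s \left(-305 + 1468\right) = 0 \left(-305 + 1468\right) = 0 \cdot 1163 = 0$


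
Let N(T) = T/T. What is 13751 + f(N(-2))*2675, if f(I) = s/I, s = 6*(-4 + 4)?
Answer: 13751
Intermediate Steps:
N(T) = 1
s = 0 (s = 6*0 = 0)
f(I) = 0 (f(I) = 0/I = 0)
13751 + f(N(-2))*2675 = 13751 + 0*2675 = 13751 + 0 = 13751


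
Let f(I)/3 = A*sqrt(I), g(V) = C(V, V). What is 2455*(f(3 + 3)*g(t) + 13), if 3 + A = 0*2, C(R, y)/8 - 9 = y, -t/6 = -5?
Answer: 31915 - 6893640*sqrt(6) ≈ -1.6854e+7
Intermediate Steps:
t = 30 (t = -6*(-5) = 30)
C(R, y) = 72 + 8*y
A = -3 (A = -3 + 0*2 = -3 + 0 = -3)
g(V) = 72 + 8*V
f(I) = -9*sqrt(I) (f(I) = 3*(-3*sqrt(I)) = -9*sqrt(I))
2455*(f(3 + 3)*g(t) + 13) = 2455*((-9*sqrt(3 + 3))*(72 + 8*30) + 13) = 2455*((-9*sqrt(6))*(72 + 240) + 13) = 2455*(-9*sqrt(6)*312 + 13) = 2455*(-2808*sqrt(6) + 13) = 2455*(13 - 2808*sqrt(6)) = 31915 - 6893640*sqrt(6)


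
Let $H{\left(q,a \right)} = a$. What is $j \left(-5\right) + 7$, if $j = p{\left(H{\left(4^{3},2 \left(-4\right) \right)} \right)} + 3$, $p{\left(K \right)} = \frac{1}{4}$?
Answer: $- \frac{37}{4} \approx -9.25$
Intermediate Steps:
$p{\left(K \right)} = \frac{1}{4}$
$j = \frac{13}{4}$ ($j = \frac{1}{4} + 3 = \frac{13}{4} \approx 3.25$)
$j \left(-5\right) + 7 = \frac{13}{4} \left(-5\right) + 7 = - \frac{65}{4} + 7 = - \frac{37}{4}$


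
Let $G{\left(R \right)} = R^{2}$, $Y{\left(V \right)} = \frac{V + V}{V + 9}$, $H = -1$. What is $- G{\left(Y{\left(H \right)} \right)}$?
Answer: $- \frac{1}{16} \approx -0.0625$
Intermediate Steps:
$Y{\left(V \right)} = \frac{2 V}{9 + V}$
$- G{\left(Y{\left(H \right)} \right)} = - \left(2 \left(-1\right) \frac{1}{9 - 1}\right)^{2} = - \left(2 \left(-1\right) \frac{1}{8}\right)^{2} = - \left(- \frac{1}{4}\right)^{2} = \left(-1\right) \frac{1}{16} = - \frac{1}{16}$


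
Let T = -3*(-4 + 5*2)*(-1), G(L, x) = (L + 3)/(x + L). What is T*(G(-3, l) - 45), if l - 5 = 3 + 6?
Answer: -810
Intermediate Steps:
l = 14 (l = 5 + (3 + 6) = 5 + 9 = 14)
G(L, x) = (3 + L)/(L + x)
T = 18 (T = -3*(-4 + 10)*(-1) = -3*6*(-1) = -18*(-1) = 18)
T*(G(-3, l) - 45) = 18*((3 - 3)/(-3 + 14) - 45) = 18*(0/11 - 45) = 18*((1/11)*0 - 45) = 18*(0 - 45) = 18*(-45) = -810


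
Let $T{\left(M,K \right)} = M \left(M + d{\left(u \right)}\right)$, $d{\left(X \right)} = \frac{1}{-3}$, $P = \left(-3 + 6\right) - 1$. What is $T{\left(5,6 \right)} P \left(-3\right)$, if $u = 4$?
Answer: $-140$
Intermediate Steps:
$P = 2$ ($P = 3 - 1 = 2$)
$d{\left(X \right)} = - \frac{1}{3}$
$T{\left(M,K \right)} = M \left(- \frac{1}{3} + M\right)$ ($T{\left(M,K \right)} = M \left(M - \frac{1}{3}\right) = M \left(- \frac{1}{3} + M\right)$)
$T{\left(5,6 \right)} P \left(-3\right) = 5 \left(- \frac{1}{3} + 5\right) 2 \left(-3\right) = 5 \cdot \frac{14}{3} \cdot 2 \left(-3\right) = \frac{70}{3} \cdot 2 \left(-3\right) = \frac{140}{3} \left(-3\right) = -140$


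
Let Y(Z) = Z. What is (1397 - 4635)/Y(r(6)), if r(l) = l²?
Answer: -1619/18 ≈ -89.944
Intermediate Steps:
(1397 - 4635)/Y(r(6)) = (1397 - 4635)/(6²) = -3238/36 = -3238*1/36 = -1619/18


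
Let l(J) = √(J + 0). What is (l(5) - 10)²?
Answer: (10 - √5)² ≈ 60.279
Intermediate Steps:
l(J) = √J
(l(5) - 10)² = (√5 - 10)² = (-10 + √5)²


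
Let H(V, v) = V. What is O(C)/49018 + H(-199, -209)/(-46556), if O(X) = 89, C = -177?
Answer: 6949033/1141041004 ≈ 0.0060901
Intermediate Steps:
O(C)/49018 + H(-199, -209)/(-46556) = 89/49018 - 199/(-46556) = 89*(1/49018) - 199*(-1/46556) = 89/49018 + 199/46556 = 6949033/1141041004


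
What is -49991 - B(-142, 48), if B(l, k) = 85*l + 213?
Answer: -38134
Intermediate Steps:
B(l, k) = 213 + 85*l
-49991 - B(-142, 48) = -49991 - (213 + 85*(-142)) = -49991 - (213 - 12070) = -49991 - 1*(-11857) = -49991 + 11857 = -38134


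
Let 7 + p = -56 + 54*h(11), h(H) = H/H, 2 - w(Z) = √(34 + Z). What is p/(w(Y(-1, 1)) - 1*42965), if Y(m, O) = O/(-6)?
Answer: 2320002/11074916011 - 9*√1218/11074916011 ≈ 0.00020945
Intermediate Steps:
Y(m, O) = -O/6 (Y(m, O) = O*(-⅙) = -O/6)
w(Z) = 2 - √(34 + Z)
h(H) = 1
p = -9 (p = -7 + (-56 + 54*1) = -7 + (-56 + 54) = -7 - 2 = -9)
p/(w(Y(-1, 1)) - 1*42965) = -9/((2 - √(34 - ⅙*1)) - 1*42965) = -9/((2 - √(34 - ⅙)) - 42965) = -9/((2 - √(203/6)) - 42965) = -9/((2 - √1218/6) - 42965) = -9/(-42963 - √1218/6)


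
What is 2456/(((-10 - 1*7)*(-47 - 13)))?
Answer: 614/255 ≈ 2.4078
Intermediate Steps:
2456/(((-10 - 1*7)*(-47 - 13))) = 2456/(((-10 - 7)*(-60))) = 2456/((-17*(-60))) = 2456/1020 = 2456*(1/1020) = 614/255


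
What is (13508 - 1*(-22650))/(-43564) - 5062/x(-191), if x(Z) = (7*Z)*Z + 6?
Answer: -4727148951/5562534686 ≈ -0.84982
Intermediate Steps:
x(Z) = 6 + 7*Z² (x(Z) = 7*Z² + 6 = 6 + 7*Z²)
(13508 - 1*(-22650))/(-43564) - 5062/x(-191) = (13508 - 1*(-22650))/(-43564) - 5062/(6 + 7*(-191)²) = (13508 + 22650)*(-1/43564) - 5062/(6 + 7*36481) = 36158*(-1/43564) - 5062/(6 + 255367) = -18079/21782 - 5062/255373 = -4727148951/5562534686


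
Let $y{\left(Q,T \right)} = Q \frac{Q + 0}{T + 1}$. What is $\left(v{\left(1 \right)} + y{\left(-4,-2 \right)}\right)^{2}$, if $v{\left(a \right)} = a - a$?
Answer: $256$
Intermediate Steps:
$v{\left(a \right)} = 0$
$y{\left(Q,T \right)} = \frac{Q^{2}}{1 + T}$ ($y{\left(Q,T \right)} = Q \frac{Q}{1 + T} = \frac{Q^{2}}{1 + T}$)
$\left(v{\left(1 \right)} + y{\left(-4,-2 \right)}\right)^{2} = \left(0 + \frac{\left(-4\right)^{2}}{1 - 2}\right)^{2} = \left(0 + \frac{16}{-1}\right)^{2} = \left(0 + 16 \left(-1\right)\right)^{2} = \left(0 - 16\right)^{2} = \left(-16\right)^{2} = 256$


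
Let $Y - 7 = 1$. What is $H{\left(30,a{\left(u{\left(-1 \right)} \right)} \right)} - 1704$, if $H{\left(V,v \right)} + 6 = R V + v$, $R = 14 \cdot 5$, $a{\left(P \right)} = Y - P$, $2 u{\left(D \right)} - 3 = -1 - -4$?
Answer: $395$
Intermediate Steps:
$u{\left(D \right)} = 3$ ($u{\left(D \right)} = \frac{3}{2} + \frac{-1 - -4}{2} = \frac{3}{2} + \frac{-1 + 4}{2} = \frac{3}{2} + \frac{1}{2} \cdot 3 = \frac{3}{2} + \frac{3}{2} = 3$)
$Y = 8$ ($Y = 7 + 1 = 8$)
$a{\left(P \right)} = 8 - P$
$R = 70$
$H{\left(V,v \right)} = -6 + v + 70 V$ ($H{\left(V,v \right)} = -6 + \left(70 V + v\right) = -6 + \left(v + 70 V\right) = -6 + v + 70 V$)
$H{\left(30,a{\left(u{\left(-1 \right)} \right)} \right)} - 1704 = \left(-6 + \left(8 - 3\right) + 70 \cdot 30\right) - 1704 = \left(-6 + \left(8 - 3\right) + 2100\right) - 1704 = \left(-6 + 5 + 2100\right) - 1704 = 2099 - 1704 = 395$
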